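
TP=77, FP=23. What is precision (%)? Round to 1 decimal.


Precision = TP / (TP + FP) * 100
= 77 / (77 + 23)
= 77 / 100
= 0.77
= 77.0%

77.0


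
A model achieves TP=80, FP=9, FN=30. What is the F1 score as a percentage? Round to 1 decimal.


Precision = TP / (TP + FP) = 80 / 89 = 0.8989
Recall = TP / (TP + FN) = 80 / 110 = 0.7273
F1 = 2 * P * R / (P + R)
= 2 * 0.8989 * 0.7273 / (0.8989 + 0.7273)
= 1.3075 / 1.6261
= 0.804
As percentage: 80.4%

80.4


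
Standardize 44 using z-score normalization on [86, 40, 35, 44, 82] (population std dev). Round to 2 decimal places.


Mean = (86 + 40 + 35 + 44 + 82) / 5 = 57.4
Variance = sum((x_i - mean)^2) / n = 481.44
Std = sqrt(481.44) = 21.9417
Z = (x - mean) / std
= (44 - 57.4) / 21.9417
= -13.4 / 21.9417
= -0.61

-0.61


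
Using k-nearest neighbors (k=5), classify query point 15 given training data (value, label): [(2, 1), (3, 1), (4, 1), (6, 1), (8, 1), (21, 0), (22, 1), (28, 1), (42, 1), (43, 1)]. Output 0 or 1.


Distances from query 15:
Point 21 (class 0): distance = 6
Point 8 (class 1): distance = 7
Point 22 (class 1): distance = 7
Point 6 (class 1): distance = 9
Point 4 (class 1): distance = 11
K=5 nearest neighbors: classes = [0, 1, 1, 1, 1]
Votes for class 1: 4 / 5
Majority vote => class 1

1


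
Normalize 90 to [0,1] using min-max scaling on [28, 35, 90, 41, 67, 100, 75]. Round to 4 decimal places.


Min = 28, Max = 100
Range = 100 - 28 = 72
Scaled = (x - min) / (max - min)
= (90 - 28) / 72
= 62 / 72
= 0.8611

0.8611


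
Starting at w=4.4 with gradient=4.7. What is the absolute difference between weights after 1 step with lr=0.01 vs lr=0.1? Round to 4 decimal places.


With lr=0.01: w_new = 4.4 - 0.01 * 4.7 = 4.353
With lr=0.1: w_new = 4.4 - 0.1 * 4.7 = 3.93
Absolute difference = |4.353 - 3.93|
= 0.4230

0.4230


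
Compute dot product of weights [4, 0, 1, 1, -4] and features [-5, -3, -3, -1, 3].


Element-wise products:
4 * -5 = -20
0 * -3 = 0
1 * -3 = -3
1 * -1 = -1
-4 * 3 = -12
Sum = -20 + 0 + -3 + -1 + -12
= -36

-36


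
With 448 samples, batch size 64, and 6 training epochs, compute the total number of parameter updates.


Iterations per epoch = 448 / 64 = 7
Total updates = iterations_per_epoch * epochs
= 7 * 6
= 42

42


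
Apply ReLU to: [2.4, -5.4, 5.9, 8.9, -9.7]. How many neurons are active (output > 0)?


ReLU(x) = max(0, x) for each element:
ReLU(2.4) = 2.4
ReLU(-5.4) = 0
ReLU(5.9) = 5.9
ReLU(8.9) = 8.9
ReLU(-9.7) = 0
Active neurons (>0): 3

3


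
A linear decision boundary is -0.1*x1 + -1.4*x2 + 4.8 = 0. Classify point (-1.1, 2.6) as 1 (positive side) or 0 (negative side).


Compute -0.1 * -1.1 + -1.4 * 2.6 + 4.8
= 0.11 + -3.64 + 4.8
= 1.27
Since 1.27 >= 0, the point is on the positive side.

1


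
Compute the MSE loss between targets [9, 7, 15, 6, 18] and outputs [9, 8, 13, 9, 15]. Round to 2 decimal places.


Differences: [0, -1, 2, -3, 3]
Squared errors: [0, 1, 4, 9, 9]
Sum of squared errors = 23
MSE = 23 / 5 = 4.60

4.60


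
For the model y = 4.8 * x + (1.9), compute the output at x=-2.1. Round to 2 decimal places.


y = 4.8 * -2.1 + (1.9)
= -10.08 + (1.9)
= -8.18

-8.18


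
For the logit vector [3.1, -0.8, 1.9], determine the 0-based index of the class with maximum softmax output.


Softmax is a monotonic transformation, so it preserves the argmax.
We need to find the index of the maximum logit.
Index 0: 3.1
Index 1: -0.8
Index 2: 1.9
Maximum logit = 3.1 at index 0

0


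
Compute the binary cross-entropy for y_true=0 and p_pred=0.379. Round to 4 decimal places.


For y=0: Loss = -log(1-p)
= -log(1 - 0.379)
= -log(0.621)
= -(-0.4764)
= 0.4764

0.4764


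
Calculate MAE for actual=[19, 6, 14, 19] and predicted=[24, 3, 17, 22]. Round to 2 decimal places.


Absolute errors: [5, 3, 3, 3]
Sum of absolute errors = 14
MAE = 14 / 4 = 3.50

3.50


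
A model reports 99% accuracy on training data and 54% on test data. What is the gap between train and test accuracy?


Gap = train_accuracy - test_accuracy
= 99 - 54
= 45%
This large gap strongly indicates overfitting.

45


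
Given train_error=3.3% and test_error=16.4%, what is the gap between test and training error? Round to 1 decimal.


Generalization gap = test_error - train_error
= 16.4 - 3.3
= 13.1%
A large gap suggests overfitting.

13.1


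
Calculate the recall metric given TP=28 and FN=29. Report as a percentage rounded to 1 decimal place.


Recall = TP / (TP + FN) * 100
= 28 / (28 + 29)
= 28 / 57
= 0.4912
= 49.1%

49.1


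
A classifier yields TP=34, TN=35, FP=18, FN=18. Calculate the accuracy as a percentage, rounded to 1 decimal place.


Accuracy = (TP + TN) / (TP + TN + FP + FN) * 100
= (34 + 35) / (34 + 35 + 18 + 18)
= 69 / 105
= 0.6571
= 65.7%

65.7


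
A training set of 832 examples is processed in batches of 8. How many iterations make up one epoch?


Iterations per epoch = dataset_size / batch_size
= 832 / 8
= 104

104


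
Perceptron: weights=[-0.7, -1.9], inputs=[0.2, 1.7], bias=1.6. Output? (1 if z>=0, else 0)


z = w . x + b
= -0.7*0.2 + -1.9*1.7 + 1.6
= -0.14 + -3.23 + 1.6
= -3.37 + 1.6
= -1.77
Since z = -1.77 < 0, output = 0

0


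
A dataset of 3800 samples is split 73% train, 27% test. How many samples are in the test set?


Train samples = 3800 * 73% = 2774
Test samples = 3800 - 2774
= 1026

1026


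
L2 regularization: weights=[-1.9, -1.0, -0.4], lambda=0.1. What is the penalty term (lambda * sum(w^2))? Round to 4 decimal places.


Squaring each weight:
(-1.9)^2 = 3.61
(-1.0)^2 = 1.0
(-0.4)^2 = 0.16
Sum of squares = 4.77
Penalty = 0.1 * 4.77 = 0.4770

0.4770


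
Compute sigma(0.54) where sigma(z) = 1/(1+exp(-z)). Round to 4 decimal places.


sigmoid(z) = 1 / (1 + exp(-z))
exp(-(0.54)) = exp(-0.54) = 0.5827
1 + 0.5827 = 1.5827
1 / 1.5827 = 0.6318

0.6318


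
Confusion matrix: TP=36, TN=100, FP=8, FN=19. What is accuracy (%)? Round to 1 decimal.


Accuracy = (TP + TN) / (TP + TN + FP + FN) * 100
= (36 + 100) / (36 + 100 + 8 + 19)
= 136 / 163
= 0.8344
= 83.4%

83.4


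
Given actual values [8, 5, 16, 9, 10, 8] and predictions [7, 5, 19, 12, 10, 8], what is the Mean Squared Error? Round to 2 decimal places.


Differences: [1, 0, -3, -3, 0, 0]
Squared errors: [1, 0, 9, 9, 0, 0]
Sum of squared errors = 19
MSE = 19 / 6 = 3.17

3.17


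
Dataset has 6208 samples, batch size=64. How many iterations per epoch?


Iterations per epoch = dataset_size / batch_size
= 6208 / 64
= 97

97


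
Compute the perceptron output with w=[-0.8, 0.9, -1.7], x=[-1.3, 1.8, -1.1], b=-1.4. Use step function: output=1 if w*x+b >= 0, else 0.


z = w . x + b
= -0.8*-1.3 + 0.9*1.8 + -1.7*-1.1 + -1.4
= 1.04 + 1.62 + 1.87 + -1.4
= 4.53 + -1.4
= 3.13
Since z = 3.13 >= 0, output = 1

1


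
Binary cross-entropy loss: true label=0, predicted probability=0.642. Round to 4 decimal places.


For y=0: Loss = -log(1-p)
= -log(1 - 0.642)
= -log(0.358)
= -(-1.0272)
= 1.0272

1.0272


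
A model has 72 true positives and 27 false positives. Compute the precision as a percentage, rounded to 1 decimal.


Precision = TP / (TP + FP) * 100
= 72 / (72 + 27)
= 72 / 99
= 0.7273
= 72.7%

72.7


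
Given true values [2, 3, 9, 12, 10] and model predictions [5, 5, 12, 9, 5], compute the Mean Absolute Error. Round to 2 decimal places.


Absolute errors: [3, 2, 3, 3, 5]
Sum of absolute errors = 16
MAE = 16 / 5 = 3.20

3.20


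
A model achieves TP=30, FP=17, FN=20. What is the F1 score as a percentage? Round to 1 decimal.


Precision = TP / (TP + FP) = 30 / 47 = 0.6383
Recall = TP / (TP + FN) = 30 / 50 = 0.6
F1 = 2 * P * R / (P + R)
= 2 * 0.6383 * 0.6 / (0.6383 + 0.6)
= 0.766 / 1.2383
= 0.6186
As percentage: 61.9%

61.9


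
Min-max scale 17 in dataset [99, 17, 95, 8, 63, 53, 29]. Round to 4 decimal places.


Min = 8, Max = 99
Range = 99 - 8 = 91
Scaled = (x - min) / (max - min)
= (17 - 8) / 91
= 9 / 91
= 0.0989

0.0989


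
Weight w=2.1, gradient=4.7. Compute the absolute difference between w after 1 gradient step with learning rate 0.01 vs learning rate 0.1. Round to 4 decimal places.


With lr=0.01: w_new = 2.1 - 0.01 * 4.7 = 2.053
With lr=0.1: w_new = 2.1 - 0.1 * 4.7 = 1.63
Absolute difference = |2.053 - 1.63|
= 0.4230

0.4230


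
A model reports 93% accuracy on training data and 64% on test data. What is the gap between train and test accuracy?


Gap = train_accuracy - test_accuracy
= 93 - 64
= 29%
This large gap strongly indicates overfitting.

29


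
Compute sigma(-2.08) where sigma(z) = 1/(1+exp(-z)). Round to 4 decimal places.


sigmoid(z) = 1 / (1 + exp(-z))
exp(-(-2.08)) = exp(2.08) = 8.0045
1 + 8.0045 = 9.0045
1 / 9.0045 = 0.1111

0.1111


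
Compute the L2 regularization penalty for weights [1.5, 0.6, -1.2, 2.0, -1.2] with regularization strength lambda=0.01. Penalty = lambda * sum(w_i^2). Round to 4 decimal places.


Squaring each weight:
1.5^2 = 2.25
0.6^2 = 0.36
(-1.2)^2 = 1.44
2.0^2 = 4.0
(-1.2)^2 = 1.44
Sum of squares = 9.49
Penalty = 0.01 * 9.49 = 0.0949

0.0949


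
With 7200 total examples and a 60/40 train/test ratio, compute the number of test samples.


Train samples = 7200 * 60% = 4320
Test samples = 7200 - 4320
= 2880

2880


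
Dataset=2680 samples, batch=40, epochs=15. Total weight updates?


Iterations per epoch = 2680 / 40 = 67
Total updates = iterations_per_epoch * epochs
= 67 * 15
= 1005

1005


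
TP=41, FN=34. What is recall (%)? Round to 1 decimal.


Recall = TP / (TP + FN) * 100
= 41 / (41 + 34)
= 41 / 75
= 0.5467
= 54.7%

54.7


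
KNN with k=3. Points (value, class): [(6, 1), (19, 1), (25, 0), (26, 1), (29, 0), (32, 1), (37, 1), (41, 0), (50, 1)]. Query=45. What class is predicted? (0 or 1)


Distances from query 45:
Point 41 (class 0): distance = 4
Point 50 (class 1): distance = 5
Point 37 (class 1): distance = 8
K=3 nearest neighbors: classes = [0, 1, 1]
Votes for class 1: 2 / 3
Majority vote => class 1

1


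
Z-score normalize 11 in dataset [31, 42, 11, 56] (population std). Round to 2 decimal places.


Mean = (31 + 42 + 11 + 56) / 4 = 35.0
Variance = sum((x_i - mean)^2) / n = 270.5
Std = sqrt(270.5) = 16.4469
Z = (x - mean) / std
= (11 - 35.0) / 16.4469
= -24.0 / 16.4469
= -1.46

-1.46


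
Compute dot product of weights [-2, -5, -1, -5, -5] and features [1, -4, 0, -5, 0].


Element-wise products:
-2 * 1 = -2
-5 * -4 = 20
-1 * 0 = 0
-5 * -5 = 25
-5 * 0 = 0
Sum = -2 + 20 + 0 + 25 + 0
= 43

43


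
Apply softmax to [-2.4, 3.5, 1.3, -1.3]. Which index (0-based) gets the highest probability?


Softmax is a monotonic transformation, so it preserves the argmax.
We need to find the index of the maximum logit.
Index 0: -2.4
Index 1: 3.5
Index 2: 1.3
Index 3: -1.3
Maximum logit = 3.5 at index 1

1


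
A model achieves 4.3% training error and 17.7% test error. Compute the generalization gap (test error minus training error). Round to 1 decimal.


Generalization gap = test_error - train_error
= 17.7 - 4.3
= 13.4%
A large gap suggests overfitting.

13.4


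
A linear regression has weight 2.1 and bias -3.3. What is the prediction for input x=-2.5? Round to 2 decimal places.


y = 2.1 * -2.5 + (-3.3)
= -5.25 + (-3.3)
= -8.55

-8.55


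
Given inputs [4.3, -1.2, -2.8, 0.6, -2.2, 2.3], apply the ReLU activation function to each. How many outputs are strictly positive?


ReLU(x) = max(0, x) for each element:
ReLU(4.3) = 4.3
ReLU(-1.2) = 0
ReLU(-2.8) = 0
ReLU(0.6) = 0.6
ReLU(-2.2) = 0
ReLU(2.3) = 2.3
Active neurons (>0): 3

3


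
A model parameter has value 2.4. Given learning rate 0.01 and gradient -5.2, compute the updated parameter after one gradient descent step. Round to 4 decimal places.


w_new = w_old - lr * gradient
= 2.4 - 0.01 * -5.2
= 2.4 - (-0.052)
= 2.4520

2.4520


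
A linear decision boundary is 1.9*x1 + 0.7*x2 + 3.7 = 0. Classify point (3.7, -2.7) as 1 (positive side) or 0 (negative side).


Compute 1.9 * 3.7 + 0.7 * -2.7 + 3.7
= 7.03 + -1.89 + 3.7
= 8.84
Since 8.84 >= 0, the point is on the positive side.

1


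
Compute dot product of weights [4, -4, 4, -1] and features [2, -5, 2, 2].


Element-wise products:
4 * 2 = 8
-4 * -5 = 20
4 * 2 = 8
-1 * 2 = -2
Sum = 8 + 20 + 8 + -2
= 34

34


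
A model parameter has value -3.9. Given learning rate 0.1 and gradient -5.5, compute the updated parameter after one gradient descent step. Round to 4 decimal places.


w_new = w_old - lr * gradient
= -3.9 - 0.1 * -5.5
= -3.9 - (-0.55)
= -3.3500

-3.3500


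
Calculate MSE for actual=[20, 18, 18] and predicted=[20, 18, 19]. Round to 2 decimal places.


Differences: [0, 0, -1]
Squared errors: [0, 0, 1]
Sum of squared errors = 1
MSE = 1 / 3 = 0.33

0.33


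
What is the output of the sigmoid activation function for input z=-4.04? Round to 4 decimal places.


sigmoid(z) = 1 / (1 + exp(-z))
exp(-(-4.04)) = exp(4.04) = 56.8263
1 + 56.8263 = 57.8263
1 / 57.8263 = 0.0173

0.0173


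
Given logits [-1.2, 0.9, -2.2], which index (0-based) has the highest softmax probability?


Softmax is a monotonic transformation, so it preserves the argmax.
We need to find the index of the maximum logit.
Index 0: -1.2
Index 1: 0.9
Index 2: -2.2
Maximum logit = 0.9 at index 1

1


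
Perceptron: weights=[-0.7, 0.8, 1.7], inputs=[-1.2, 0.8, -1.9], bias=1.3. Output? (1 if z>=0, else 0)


z = w . x + b
= -0.7*-1.2 + 0.8*0.8 + 1.7*-1.9 + 1.3
= 0.84 + 0.64 + -3.23 + 1.3
= -1.75 + 1.3
= -0.45
Since z = -0.45 < 0, output = 0

0


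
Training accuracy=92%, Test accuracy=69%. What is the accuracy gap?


Gap = train_accuracy - test_accuracy
= 92 - 69
= 23%
This large gap strongly indicates overfitting.

23


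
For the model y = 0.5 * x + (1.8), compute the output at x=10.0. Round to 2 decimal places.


y = 0.5 * 10.0 + (1.8)
= 5.0 + (1.8)
= 6.80

6.80


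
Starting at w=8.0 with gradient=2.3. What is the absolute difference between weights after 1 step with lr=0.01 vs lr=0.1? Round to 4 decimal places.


With lr=0.01: w_new = 8.0 - 0.01 * 2.3 = 7.977
With lr=0.1: w_new = 8.0 - 0.1 * 2.3 = 7.77
Absolute difference = |7.977 - 7.77|
= 0.2070

0.2070


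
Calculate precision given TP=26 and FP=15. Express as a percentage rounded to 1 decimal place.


Precision = TP / (TP + FP) * 100
= 26 / (26 + 15)
= 26 / 41
= 0.6341
= 63.4%

63.4


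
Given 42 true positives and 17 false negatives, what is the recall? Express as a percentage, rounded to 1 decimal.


Recall = TP / (TP + FN) * 100
= 42 / (42 + 17)
= 42 / 59
= 0.7119
= 71.2%

71.2


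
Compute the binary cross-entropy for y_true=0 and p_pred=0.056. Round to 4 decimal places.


For y=0: Loss = -log(1-p)
= -log(1 - 0.056)
= -log(0.944)
= -(-0.0576)
= 0.0576

0.0576


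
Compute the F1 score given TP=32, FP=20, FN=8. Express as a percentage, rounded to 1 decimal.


Precision = TP / (TP + FP) = 32 / 52 = 0.6154
Recall = TP / (TP + FN) = 32 / 40 = 0.8
F1 = 2 * P * R / (P + R)
= 2 * 0.6154 * 0.8 / (0.6154 + 0.8)
= 0.9846 / 1.4154
= 0.6957
As percentage: 69.6%

69.6


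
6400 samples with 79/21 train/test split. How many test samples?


Train samples = 6400 * 79% = 5056
Test samples = 6400 - 5056
= 1344

1344


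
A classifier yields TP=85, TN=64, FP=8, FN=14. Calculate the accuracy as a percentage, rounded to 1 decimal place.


Accuracy = (TP + TN) / (TP + TN + FP + FN) * 100
= (85 + 64) / (85 + 64 + 8 + 14)
= 149 / 171
= 0.8713
= 87.1%

87.1


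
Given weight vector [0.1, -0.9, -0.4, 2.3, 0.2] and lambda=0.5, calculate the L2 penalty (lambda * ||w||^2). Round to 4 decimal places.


Squaring each weight:
0.1^2 = 0.01
(-0.9)^2 = 0.81
(-0.4)^2 = 0.16
2.3^2 = 5.29
0.2^2 = 0.04
Sum of squares = 6.31
Penalty = 0.5 * 6.31 = 3.1550

3.1550


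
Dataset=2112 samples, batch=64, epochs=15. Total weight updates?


Iterations per epoch = 2112 / 64 = 33
Total updates = iterations_per_epoch * epochs
= 33 * 15
= 495

495


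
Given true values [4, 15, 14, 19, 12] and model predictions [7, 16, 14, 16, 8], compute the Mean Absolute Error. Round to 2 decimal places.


Absolute errors: [3, 1, 0, 3, 4]
Sum of absolute errors = 11
MAE = 11 / 5 = 2.20

2.20


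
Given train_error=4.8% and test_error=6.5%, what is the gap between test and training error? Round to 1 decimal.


Generalization gap = test_error - train_error
= 6.5 - 4.8
= 1.7%
A small gap suggests good generalization.

1.7


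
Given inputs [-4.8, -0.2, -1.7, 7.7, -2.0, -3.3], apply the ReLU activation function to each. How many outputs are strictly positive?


ReLU(x) = max(0, x) for each element:
ReLU(-4.8) = 0
ReLU(-0.2) = 0
ReLU(-1.7) = 0
ReLU(7.7) = 7.7
ReLU(-2.0) = 0
ReLU(-3.3) = 0
Active neurons (>0): 1

1


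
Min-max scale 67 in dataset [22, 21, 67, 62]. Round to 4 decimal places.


Min = 21, Max = 67
Range = 67 - 21 = 46
Scaled = (x - min) / (max - min)
= (67 - 21) / 46
= 46 / 46
= 1.0000

1.0000


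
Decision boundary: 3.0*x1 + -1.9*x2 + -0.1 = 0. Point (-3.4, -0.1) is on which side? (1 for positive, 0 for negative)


Compute 3.0 * -3.4 + -1.9 * -0.1 + -0.1
= -10.2 + 0.19 + -0.1
= -10.11
Since -10.11 < 0, the point is on the negative side.

0


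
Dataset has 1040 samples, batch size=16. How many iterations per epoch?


Iterations per epoch = dataset_size / batch_size
= 1040 / 16
= 65

65


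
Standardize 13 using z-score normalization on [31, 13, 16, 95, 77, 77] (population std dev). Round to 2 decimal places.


Mean = (31 + 13 + 16 + 95 + 77 + 77) / 6 = 51.5
Variance = sum((x_i - mean)^2) / n = 1059.25
Std = sqrt(1059.25) = 32.5461
Z = (x - mean) / std
= (13 - 51.5) / 32.5461
= -38.5 / 32.5461
= -1.18

-1.18


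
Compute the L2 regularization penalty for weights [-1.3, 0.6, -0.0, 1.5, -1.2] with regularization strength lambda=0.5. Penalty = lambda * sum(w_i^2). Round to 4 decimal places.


Squaring each weight:
(-1.3)^2 = 1.69
0.6^2 = 0.36
(-0.0)^2 = 0.0
1.5^2 = 2.25
(-1.2)^2 = 1.44
Sum of squares = 5.74
Penalty = 0.5 * 5.74 = 2.8700

2.8700


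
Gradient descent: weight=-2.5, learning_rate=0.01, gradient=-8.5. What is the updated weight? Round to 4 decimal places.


w_new = w_old - lr * gradient
= -2.5 - 0.01 * -8.5
= -2.5 - (-0.085)
= -2.4150

-2.4150


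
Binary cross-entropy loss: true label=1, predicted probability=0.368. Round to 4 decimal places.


For y=1: Loss = -log(p)
= -log(0.368)
= -(-0.9997)
= 0.9997

0.9997


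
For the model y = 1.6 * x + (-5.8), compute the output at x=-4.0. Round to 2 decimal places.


y = 1.6 * -4.0 + (-5.8)
= -6.4 + (-5.8)
= -12.20

-12.20


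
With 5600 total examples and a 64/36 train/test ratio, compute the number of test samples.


Train samples = 5600 * 64% = 3584
Test samples = 5600 - 3584
= 2016

2016


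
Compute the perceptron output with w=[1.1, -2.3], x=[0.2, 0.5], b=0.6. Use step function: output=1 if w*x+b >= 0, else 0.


z = w . x + b
= 1.1*0.2 + -2.3*0.5 + 0.6
= 0.22 + -1.15 + 0.6
= -0.93 + 0.6
= -0.33
Since z = -0.33 < 0, output = 0

0


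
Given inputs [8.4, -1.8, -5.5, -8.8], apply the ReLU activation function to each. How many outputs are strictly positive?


ReLU(x) = max(0, x) for each element:
ReLU(8.4) = 8.4
ReLU(-1.8) = 0
ReLU(-5.5) = 0
ReLU(-8.8) = 0
Active neurons (>0): 1

1


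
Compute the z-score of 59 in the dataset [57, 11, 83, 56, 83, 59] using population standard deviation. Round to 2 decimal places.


Mean = (57 + 11 + 83 + 56 + 83 + 59) / 6 = 58.1667
Variance = sum((x_i - mean)^2) / n = 577.4722
Std = sqrt(577.4722) = 24.0307
Z = (x - mean) / std
= (59 - 58.1667) / 24.0307
= 0.8333 / 24.0307
= 0.03

0.03


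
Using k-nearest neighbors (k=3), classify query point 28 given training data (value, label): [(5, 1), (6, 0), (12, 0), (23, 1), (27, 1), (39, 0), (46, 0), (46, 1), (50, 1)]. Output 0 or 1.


Distances from query 28:
Point 27 (class 1): distance = 1
Point 23 (class 1): distance = 5
Point 39 (class 0): distance = 11
K=3 nearest neighbors: classes = [1, 1, 0]
Votes for class 1: 2 / 3
Majority vote => class 1

1


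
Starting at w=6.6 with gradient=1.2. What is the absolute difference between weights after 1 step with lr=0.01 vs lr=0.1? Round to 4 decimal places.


With lr=0.01: w_new = 6.6 - 0.01 * 1.2 = 6.588
With lr=0.1: w_new = 6.6 - 0.1 * 1.2 = 6.48
Absolute difference = |6.588 - 6.48|
= 0.1080

0.1080


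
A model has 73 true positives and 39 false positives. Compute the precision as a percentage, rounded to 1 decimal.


Precision = TP / (TP + FP) * 100
= 73 / (73 + 39)
= 73 / 112
= 0.6518
= 65.2%

65.2


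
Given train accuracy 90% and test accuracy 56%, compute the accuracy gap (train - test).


Gap = train_accuracy - test_accuracy
= 90 - 56
= 34%
This large gap strongly indicates overfitting.

34


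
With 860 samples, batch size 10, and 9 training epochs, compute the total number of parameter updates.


Iterations per epoch = 860 / 10 = 86
Total updates = iterations_per_epoch * epochs
= 86 * 9
= 774

774


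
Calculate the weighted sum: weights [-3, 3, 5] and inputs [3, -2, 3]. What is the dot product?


Element-wise products:
-3 * 3 = -9
3 * -2 = -6
5 * 3 = 15
Sum = -9 + -6 + 15
= 0

0


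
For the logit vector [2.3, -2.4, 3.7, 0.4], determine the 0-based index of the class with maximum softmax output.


Softmax is a monotonic transformation, so it preserves the argmax.
We need to find the index of the maximum logit.
Index 0: 2.3
Index 1: -2.4
Index 2: 3.7
Index 3: 0.4
Maximum logit = 3.7 at index 2

2


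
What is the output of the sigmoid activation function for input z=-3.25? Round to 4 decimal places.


sigmoid(z) = 1 / (1 + exp(-z))
exp(-(-3.25)) = exp(3.25) = 25.7903
1 + 25.7903 = 26.7903
1 / 26.7903 = 0.0373

0.0373


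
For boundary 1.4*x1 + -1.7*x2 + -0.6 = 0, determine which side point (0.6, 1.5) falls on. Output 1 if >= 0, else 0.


Compute 1.4 * 0.6 + -1.7 * 1.5 + -0.6
= 0.84 + -2.55 + -0.6
= -2.31
Since -2.31 < 0, the point is on the negative side.

0


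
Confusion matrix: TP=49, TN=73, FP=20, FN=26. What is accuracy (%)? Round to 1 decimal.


Accuracy = (TP + TN) / (TP + TN + FP + FN) * 100
= (49 + 73) / (49 + 73 + 20 + 26)
= 122 / 168
= 0.7262
= 72.6%

72.6


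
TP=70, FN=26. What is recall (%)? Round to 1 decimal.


Recall = TP / (TP + FN) * 100
= 70 / (70 + 26)
= 70 / 96
= 0.7292
= 72.9%

72.9


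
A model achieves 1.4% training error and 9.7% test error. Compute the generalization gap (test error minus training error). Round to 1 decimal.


Generalization gap = test_error - train_error
= 9.7 - 1.4
= 8.3%
A moderate gap.

8.3


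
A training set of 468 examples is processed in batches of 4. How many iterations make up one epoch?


Iterations per epoch = dataset_size / batch_size
= 468 / 4
= 117

117


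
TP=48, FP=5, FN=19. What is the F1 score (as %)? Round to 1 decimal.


Precision = TP / (TP + FP) = 48 / 53 = 0.9057
Recall = TP / (TP + FN) = 48 / 67 = 0.7164
F1 = 2 * P * R / (P + R)
= 2 * 0.9057 * 0.7164 / (0.9057 + 0.7164)
= 1.2977 / 1.6221
= 0.8
As percentage: 80.0%

80.0


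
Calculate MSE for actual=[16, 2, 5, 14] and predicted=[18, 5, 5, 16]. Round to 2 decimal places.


Differences: [-2, -3, 0, -2]
Squared errors: [4, 9, 0, 4]
Sum of squared errors = 17
MSE = 17 / 4 = 4.25

4.25


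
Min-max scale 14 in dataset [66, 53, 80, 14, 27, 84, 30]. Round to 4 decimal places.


Min = 14, Max = 84
Range = 84 - 14 = 70
Scaled = (x - min) / (max - min)
= (14 - 14) / 70
= 0 / 70
= 0.0000

0.0000


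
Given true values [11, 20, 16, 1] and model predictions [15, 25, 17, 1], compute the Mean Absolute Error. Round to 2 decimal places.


Absolute errors: [4, 5, 1, 0]
Sum of absolute errors = 10
MAE = 10 / 4 = 2.50

2.50


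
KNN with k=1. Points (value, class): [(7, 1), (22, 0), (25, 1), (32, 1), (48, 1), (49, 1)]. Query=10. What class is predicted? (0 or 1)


Distances from query 10:
Point 7 (class 1): distance = 3
K=1 nearest neighbors: classes = [1]
Votes for class 1: 1 / 1
Majority vote => class 1

1


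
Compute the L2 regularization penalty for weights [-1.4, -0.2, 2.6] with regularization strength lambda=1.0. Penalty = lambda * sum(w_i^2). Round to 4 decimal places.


Squaring each weight:
(-1.4)^2 = 1.96
(-0.2)^2 = 0.04
2.6^2 = 6.76
Sum of squares = 8.76
Penalty = 1.0 * 8.76 = 8.7600

8.7600


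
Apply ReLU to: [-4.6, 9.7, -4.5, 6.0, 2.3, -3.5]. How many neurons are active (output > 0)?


ReLU(x) = max(0, x) for each element:
ReLU(-4.6) = 0
ReLU(9.7) = 9.7
ReLU(-4.5) = 0
ReLU(6.0) = 6.0
ReLU(2.3) = 2.3
ReLU(-3.5) = 0
Active neurons (>0): 3

3


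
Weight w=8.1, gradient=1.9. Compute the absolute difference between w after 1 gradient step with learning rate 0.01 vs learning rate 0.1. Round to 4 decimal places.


With lr=0.01: w_new = 8.1 - 0.01 * 1.9 = 8.081
With lr=0.1: w_new = 8.1 - 0.1 * 1.9 = 7.91
Absolute difference = |8.081 - 7.91|
= 0.1710

0.1710


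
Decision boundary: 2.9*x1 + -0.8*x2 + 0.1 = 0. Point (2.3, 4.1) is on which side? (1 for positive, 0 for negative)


Compute 2.9 * 2.3 + -0.8 * 4.1 + 0.1
= 6.67 + -3.28 + 0.1
= 3.49
Since 3.49 >= 0, the point is on the positive side.

1


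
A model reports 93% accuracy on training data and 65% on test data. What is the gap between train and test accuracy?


Gap = train_accuracy - test_accuracy
= 93 - 65
= 28%
This large gap strongly indicates overfitting.

28


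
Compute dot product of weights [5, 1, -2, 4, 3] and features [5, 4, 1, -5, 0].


Element-wise products:
5 * 5 = 25
1 * 4 = 4
-2 * 1 = -2
4 * -5 = -20
3 * 0 = 0
Sum = 25 + 4 + -2 + -20 + 0
= 7

7


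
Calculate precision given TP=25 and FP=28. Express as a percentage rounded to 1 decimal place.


Precision = TP / (TP + FP) * 100
= 25 / (25 + 28)
= 25 / 53
= 0.4717
= 47.2%

47.2


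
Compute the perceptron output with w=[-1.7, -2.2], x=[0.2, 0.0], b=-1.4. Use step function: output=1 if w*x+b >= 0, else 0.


z = w . x + b
= -1.7*0.2 + -2.2*0.0 + -1.4
= -0.34 + -0.0 + -1.4
= -0.34 + -1.4
= -1.74
Since z = -1.74 < 0, output = 0

0


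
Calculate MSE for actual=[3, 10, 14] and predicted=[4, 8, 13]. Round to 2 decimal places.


Differences: [-1, 2, 1]
Squared errors: [1, 4, 1]
Sum of squared errors = 6
MSE = 6 / 3 = 2.00

2.00


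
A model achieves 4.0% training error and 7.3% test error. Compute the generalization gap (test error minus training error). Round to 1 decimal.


Generalization gap = test_error - train_error
= 7.3 - 4.0
= 3.3%
A moderate gap.

3.3


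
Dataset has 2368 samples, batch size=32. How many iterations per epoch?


Iterations per epoch = dataset_size / batch_size
= 2368 / 32
= 74

74


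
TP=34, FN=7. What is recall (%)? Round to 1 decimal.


Recall = TP / (TP + FN) * 100
= 34 / (34 + 7)
= 34 / 41
= 0.8293
= 82.9%

82.9


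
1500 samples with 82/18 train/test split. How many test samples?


Train samples = 1500 * 82% = 1230
Test samples = 1500 - 1230
= 270

270


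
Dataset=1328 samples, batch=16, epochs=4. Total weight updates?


Iterations per epoch = 1328 / 16 = 83
Total updates = iterations_per_epoch * epochs
= 83 * 4
= 332

332


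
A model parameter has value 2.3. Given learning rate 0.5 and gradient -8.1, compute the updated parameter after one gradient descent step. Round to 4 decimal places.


w_new = w_old - lr * gradient
= 2.3 - 0.5 * -8.1
= 2.3 - (-4.05)
= 6.3500

6.3500


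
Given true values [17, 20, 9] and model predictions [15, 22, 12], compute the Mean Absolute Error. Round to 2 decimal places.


Absolute errors: [2, 2, 3]
Sum of absolute errors = 7
MAE = 7 / 3 = 2.33

2.33


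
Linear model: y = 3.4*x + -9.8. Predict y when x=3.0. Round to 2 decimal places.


y = 3.4 * 3.0 + (-9.8)
= 10.2 + (-9.8)
= 0.40

0.40


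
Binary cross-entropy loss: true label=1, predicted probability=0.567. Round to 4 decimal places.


For y=1: Loss = -log(p)
= -log(0.567)
= -(-0.5674)
= 0.5674

0.5674


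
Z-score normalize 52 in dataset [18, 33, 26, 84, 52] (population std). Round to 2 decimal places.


Mean = (18 + 33 + 26 + 84 + 52) / 5 = 42.6
Variance = sum((x_i - mean)^2) / n = 555.04
Std = sqrt(555.04) = 23.5593
Z = (x - mean) / std
= (52 - 42.6) / 23.5593
= 9.4 / 23.5593
= 0.40

0.40


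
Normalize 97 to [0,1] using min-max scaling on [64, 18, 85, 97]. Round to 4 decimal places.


Min = 18, Max = 97
Range = 97 - 18 = 79
Scaled = (x - min) / (max - min)
= (97 - 18) / 79
= 79 / 79
= 1.0000

1.0000


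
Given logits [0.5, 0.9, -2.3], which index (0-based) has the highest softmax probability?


Softmax is a monotonic transformation, so it preserves the argmax.
We need to find the index of the maximum logit.
Index 0: 0.5
Index 1: 0.9
Index 2: -2.3
Maximum logit = 0.9 at index 1

1


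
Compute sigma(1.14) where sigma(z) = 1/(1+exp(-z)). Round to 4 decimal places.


sigmoid(z) = 1 / (1 + exp(-z))
exp(-(1.14)) = exp(-1.14) = 0.3198
1 + 0.3198 = 1.3198
1 / 1.3198 = 0.7577

0.7577


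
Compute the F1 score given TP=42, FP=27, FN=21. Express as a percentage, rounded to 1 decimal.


Precision = TP / (TP + FP) = 42 / 69 = 0.6087
Recall = TP / (TP + FN) = 42 / 63 = 0.6667
F1 = 2 * P * R / (P + R)
= 2 * 0.6087 * 0.6667 / (0.6087 + 0.6667)
= 0.8116 / 1.2754
= 0.6364
As percentage: 63.6%

63.6


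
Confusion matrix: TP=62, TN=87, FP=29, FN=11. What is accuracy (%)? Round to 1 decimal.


Accuracy = (TP + TN) / (TP + TN + FP + FN) * 100
= (62 + 87) / (62 + 87 + 29 + 11)
= 149 / 189
= 0.7884
= 78.8%

78.8


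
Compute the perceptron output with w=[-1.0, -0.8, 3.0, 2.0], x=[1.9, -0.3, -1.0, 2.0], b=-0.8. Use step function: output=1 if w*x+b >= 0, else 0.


z = w . x + b
= -1.0*1.9 + -0.8*-0.3 + 3.0*-1.0 + 2.0*2.0 + -0.8
= -1.9 + 0.24 + -3.0 + 4.0 + -0.8
= -0.66 + -0.8
= -1.46
Since z = -1.46 < 0, output = 0

0


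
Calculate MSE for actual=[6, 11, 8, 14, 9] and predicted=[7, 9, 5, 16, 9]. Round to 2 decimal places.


Differences: [-1, 2, 3, -2, 0]
Squared errors: [1, 4, 9, 4, 0]
Sum of squared errors = 18
MSE = 18 / 5 = 3.60

3.60


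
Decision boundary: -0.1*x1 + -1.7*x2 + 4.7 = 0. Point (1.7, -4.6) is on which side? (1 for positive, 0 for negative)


Compute -0.1 * 1.7 + -1.7 * -4.6 + 4.7
= -0.17 + 7.82 + 4.7
= 12.35
Since 12.35 >= 0, the point is on the positive side.

1


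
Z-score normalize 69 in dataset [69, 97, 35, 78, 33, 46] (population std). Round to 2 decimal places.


Mean = (69 + 97 + 35 + 78 + 33 + 46) / 6 = 59.6667
Variance = sum((x_i - mean)^2) / n = 553.8889
Std = sqrt(553.8889) = 23.5348
Z = (x - mean) / std
= (69 - 59.6667) / 23.5348
= 9.3333 / 23.5348
= 0.40

0.40


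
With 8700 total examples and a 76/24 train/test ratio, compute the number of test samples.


Train samples = 8700 * 76% = 6612
Test samples = 8700 - 6612
= 2088

2088


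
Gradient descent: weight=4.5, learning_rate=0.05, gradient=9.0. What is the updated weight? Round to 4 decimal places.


w_new = w_old - lr * gradient
= 4.5 - 0.05 * 9.0
= 4.5 - (0.45)
= 4.0500

4.0500


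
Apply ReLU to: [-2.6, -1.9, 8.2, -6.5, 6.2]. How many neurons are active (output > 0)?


ReLU(x) = max(0, x) for each element:
ReLU(-2.6) = 0
ReLU(-1.9) = 0
ReLU(8.2) = 8.2
ReLU(-6.5) = 0
ReLU(6.2) = 6.2
Active neurons (>0): 2

2


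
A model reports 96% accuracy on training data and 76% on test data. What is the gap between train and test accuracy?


Gap = train_accuracy - test_accuracy
= 96 - 76
= 20%
This gap suggests the model is overfitting.

20


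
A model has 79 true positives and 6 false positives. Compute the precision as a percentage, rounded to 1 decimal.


Precision = TP / (TP + FP) * 100
= 79 / (79 + 6)
= 79 / 85
= 0.9294
= 92.9%

92.9


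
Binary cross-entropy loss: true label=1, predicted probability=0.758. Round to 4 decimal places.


For y=1: Loss = -log(p)
= -log(0.758)
= -(-0.2771)
= 0.2771

0.2771


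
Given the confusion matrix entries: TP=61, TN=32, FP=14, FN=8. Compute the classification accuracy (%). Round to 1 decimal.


Accuracy = (TP + TN) / (TP + TN + FP + FN) * 100
= (61 + 32) / (61 + 32 + 14 + 8)
= 93 / 115
= 0.8087
= 80.9%

80.9


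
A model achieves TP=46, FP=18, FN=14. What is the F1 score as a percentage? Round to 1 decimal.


Precision = TP / (TP + FP) = 46 / 64 = 0.7188
Recall = TP / (TP + FN) = 46 / 60 = 0.7667
F1 = 2 * P * R / (P + R)
= 2 * 0.7188 * 0.7667 / (0.7188 + 0.7667)
= 1.1021 / 1.4854
= 0.7419
As percentage: 74.2%

74.2


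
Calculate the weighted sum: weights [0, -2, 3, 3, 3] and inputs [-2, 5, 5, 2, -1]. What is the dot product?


Element-wise products:
0 * -2 = 0
-2 * 5 = -10
3 * 5 = 15
3 * 2 = 6
3 * -1 = -3
Sum = 0 + -10 + 15 + 6 + -3
= 8

8


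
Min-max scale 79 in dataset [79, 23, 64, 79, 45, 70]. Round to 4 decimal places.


Min = 23, Max = 79
Range = 79 - 23 = 56
Scaled = (x - min) / (max - min)
= (79 - 23) / 56
= 56 / 56
= 1.0000

1.0000


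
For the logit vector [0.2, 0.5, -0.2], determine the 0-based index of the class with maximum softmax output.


Softmax is a monotonic transformation, so it preserves the argmax.
We need to find the index of the maximum logit.
Index 0: 0.2
Index 1: 0.5
Index 2: -0.2
Maximum logit = 0.5 at index 1

1


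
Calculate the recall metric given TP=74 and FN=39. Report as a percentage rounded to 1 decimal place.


Recall = TP / (TP + FN) * 100
= 74 / (74 + 39)
= 74 / 113
= 0.6549
= 65.5%

65.5


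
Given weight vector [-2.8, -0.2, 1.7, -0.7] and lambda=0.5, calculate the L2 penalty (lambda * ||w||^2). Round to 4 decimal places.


Squaring each weight:
(-2.8)^2 = 7.84
(-0.2)^2 = 0.04
1.7^2 = 2.89
(-0.7)^2 = 0.49
Sum of squares = 11.26
Penalty = 0.5 * 11.26 = 5.6300

5.6300


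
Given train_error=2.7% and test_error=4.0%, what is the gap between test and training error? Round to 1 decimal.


Generalization gap = test_error - train_error
= 4.0 - 2.7
= 1.3%
A small gap suggests good generalization.

1.3


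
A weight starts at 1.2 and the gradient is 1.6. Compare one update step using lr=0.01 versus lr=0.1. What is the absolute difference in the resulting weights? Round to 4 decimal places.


With lr=0.01: w_new = 1.2 - 0.01 * 1.6 = 1.184
With lr=0.1: w_new = 1.2 - 0.1 * 1.6 = 1.04
Absolute difference = |1.184 - 1.04|
= 0.1440

0.1440


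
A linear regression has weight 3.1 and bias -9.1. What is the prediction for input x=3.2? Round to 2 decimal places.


y = 3.1 * 3.2 + (-9.1)
= 9.92 + (-9.1)
= 0.82

0.82


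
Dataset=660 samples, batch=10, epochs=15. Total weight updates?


Iterations per epoch = 660 / 10 = 66
Total updates = iterations_per_epoch * epochs
= 66 * 15
= 990

990


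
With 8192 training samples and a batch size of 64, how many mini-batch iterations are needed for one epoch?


Iterations per epoch = dataset_size / batch_size
= 8192 / 64
= 128

128


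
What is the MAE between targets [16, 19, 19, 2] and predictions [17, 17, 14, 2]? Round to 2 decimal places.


Absolute errors: [1, 2, 5, 0]
Sum of absolute errors = 8
MAE = 8 / 4 = 2.00

2.00


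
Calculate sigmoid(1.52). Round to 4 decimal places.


sigmoid(z) = 1 / (1 + exp(-z))
exp(-(1.52)) = exp(-1.52) = 0.2187
1 + 0.2187 = 1.2187
1 / 1.2187 = 0.8205

0.8205


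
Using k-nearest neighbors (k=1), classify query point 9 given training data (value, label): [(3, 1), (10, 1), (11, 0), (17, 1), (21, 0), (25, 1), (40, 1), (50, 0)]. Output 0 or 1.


Distances from query 9:
Point 10 (class 1): distance = 1
K=1 nearest neighbors: classes = [1]
Votes for class 1: 1 / 1
Majority vote => class 1

1


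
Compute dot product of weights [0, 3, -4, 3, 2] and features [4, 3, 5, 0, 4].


Element-wise products:
0 * 4 = 0
3 * 3 = 9
-4 * 5 = -20
3 * 0 = 0
2 * 4 = 8
Sum = 0 + 9 + -20 + 0 + 8
= -3

-3


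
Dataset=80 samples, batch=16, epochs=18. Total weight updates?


Iterations per epoch = 80 / 16 = 5
Total updates = iterations_per_epoch * epochs
= 5 * 18
= 90

90


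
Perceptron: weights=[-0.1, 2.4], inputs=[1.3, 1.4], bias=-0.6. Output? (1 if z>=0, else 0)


z = w . x + b
= -0.1*1.3 + 2.4*1.4 + -0.6
= -0.13 + 3.36 + -0.6
= 3.23 + -0.6
= 2.63
Since z = 2.63 >= 0, output = 1

1


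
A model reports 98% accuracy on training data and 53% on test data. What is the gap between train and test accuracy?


Gap = train_accuracy - test_accuracy
= 98 - 53
= 45%
This large gap strongly indicates overfitting.

45


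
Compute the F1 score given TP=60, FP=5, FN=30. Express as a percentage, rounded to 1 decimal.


Precision = TP / (TP + FP) = 60 / 65 = 0.9231
Recall = TP / (TP + FN) = 60 / 90 = 0.6667
F1 = 2 * P * R / (P + R)
= 2 * 0.9231 * 0.6667 / (0.9231 + 0.6667)
= 1.2308 / 1.5897
= 0.7742
As percentage: 77.4%

77.4


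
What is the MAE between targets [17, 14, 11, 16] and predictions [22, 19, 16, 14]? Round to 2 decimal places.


Absolute errors: [5, 5, 5, 2]
Sum of absolute errors = 17
MAE = 17 / 4 = 4.25

4.25


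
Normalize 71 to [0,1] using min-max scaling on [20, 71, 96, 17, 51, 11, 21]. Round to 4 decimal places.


Min = 11, Max = 96
Range = 96 - 11 = 85
Scaled = (x - min) / (max - min)
= (71 - 11) / 85
= 60 / 85
= 0.7059

0.7059


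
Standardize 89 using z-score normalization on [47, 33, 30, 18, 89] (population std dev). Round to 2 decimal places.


Mean = (47 + 33 + 30 + 18 + 89) / 5 = 43.4
Variance = sum((x_i - mean)^2) / n = 605.04
Std = sqrt(605.04) = 24.5976
Z = (x - mean) / std
= (89 - 43.4) / 24.5976
= 45.6 / 24.5976
= 1.85

1.85


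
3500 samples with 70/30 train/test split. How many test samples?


Train samples = 3500 * 70% = 2450
Test samples = 3500 - 2450
= 1050

1050


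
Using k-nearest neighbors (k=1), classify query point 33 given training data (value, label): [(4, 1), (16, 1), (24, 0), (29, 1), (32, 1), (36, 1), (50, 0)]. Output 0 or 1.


Distances from query 33:
Point 32 (class 1): distance = 1
K=1 nearest neighbors: classes = [1]
Votes for class 1: 1 / 1
Majority vote => class 1

1


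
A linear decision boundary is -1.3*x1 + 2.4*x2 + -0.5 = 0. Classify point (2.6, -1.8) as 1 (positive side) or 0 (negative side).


Compute -1.3 * 2.6 + 2.4 * -1.8 + -0.5
= -3.38 + -4.32 + -0.5
= -8.2
Since -8.2 < 0, the point is on the negative side.

0


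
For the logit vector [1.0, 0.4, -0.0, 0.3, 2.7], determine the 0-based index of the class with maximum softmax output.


Softmax is a monotonic transformation, so it preserves the argmax.
We need to find the index of the maximum logit.
Index 0: 1.0
Index 1: 0.4
Index 2: -0.0
Index 3: 0.3
Index 4: 2.7
Maximum logit = 2.7 at index 4

4


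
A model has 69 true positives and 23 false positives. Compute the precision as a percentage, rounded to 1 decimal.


Precision = TP / (TP + FP) * 100
= 69 / (69 + 23)
= 69 / 92
= 0.75
= 75.0%

75.0


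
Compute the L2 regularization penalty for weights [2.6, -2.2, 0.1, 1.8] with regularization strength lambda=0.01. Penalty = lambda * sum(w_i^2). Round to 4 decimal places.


Squaring each weight:
2.6^2 = 6.76
(-2.2)^2 = 4.84
0.1^2 = 0.01
1.8^2 = 3.24
Sum of squares = 14.85
Penalty = 0.01 * 14.85 = 0.1485

0.1485


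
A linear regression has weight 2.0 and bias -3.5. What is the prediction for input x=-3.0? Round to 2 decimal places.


y = 2.0 * -3.0 + (-3.5)
= -6.0 + (-3.5)
= -9.50

-9.50


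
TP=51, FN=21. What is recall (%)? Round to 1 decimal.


Recall = TP / (TP + FN) * 100
= 51 / (51 + 21)
= 51 / 72
= 0.7083
= 70.8%

70.8


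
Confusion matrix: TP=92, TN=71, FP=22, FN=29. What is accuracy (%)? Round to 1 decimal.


Accuracy = (TP + TN) / (TP + TN + FP + FN) * 100
= (92 + 71) / (92 + 71 + 22 + 29)
= 163 / 214
= 0.7617
= 76.2%

76.2


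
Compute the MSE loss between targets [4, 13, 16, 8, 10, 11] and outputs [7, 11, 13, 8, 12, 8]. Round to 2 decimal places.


Differences: [-3, 2, 3, 0, -2, 3]
Squared errors: [9, 4, 9, 0, 4, 9]
Sum of squared errors = 35
MSE = 35 / 6 = 5.83

5.83
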